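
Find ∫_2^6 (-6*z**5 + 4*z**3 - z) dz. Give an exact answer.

-45328

By the power rule, an antiderivative is F(z) = -z**6 + z**4 - z**2/2.
Then F(6) - F(2) = (-45378) - (-50) = -45328.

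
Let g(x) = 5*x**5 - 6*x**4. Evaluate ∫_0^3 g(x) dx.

By the power rule, an antiderivative is F(x) = 5*x**6/6 - 6*x**5/5.
Then F(3) - F(0) = (3159/10) - (0) = 3159/10.

3159/10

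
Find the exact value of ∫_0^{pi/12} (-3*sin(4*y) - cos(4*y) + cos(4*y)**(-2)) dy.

-3/8 + sqrt(3)/8

An antiderivative is F(y) = -sin(4*y)/4 + 3*cos(4*y)/4 + tan(4*y)/4.
Then F(pi/12) - F(0) = (sqrt(3)/8 + 3/8) - (3/4) = -3/8 + sqrt(3)/8.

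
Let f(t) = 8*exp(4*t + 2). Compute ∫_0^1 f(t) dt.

-2*(1 - exp(4))*exp(2)

Let u = 4*t + 2, so du = 4 dt. When t = 0, u = 2; when t = 1, u = 6.
The integral becomes 2·∫ exp(u) du from 2 to 6, with antiderivative 2*exp(u).
Back in t: F(t) = 2*exp(4*t + 2).
Then F(1) - F(0) = (2*exp(6)) - (2*exp(2)) = -2*(1 - exp(4))*exp(2).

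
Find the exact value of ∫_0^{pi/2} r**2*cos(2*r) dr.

Integrate by parts twice (u = r^2, dv = cos(2*r) dr).
An antiderivative is F(r) = r**2*sin(2*r)/2 + r*cos(2*r)/2 - sin(2*r)/4.
Then F(pi/2) - F(0) = (-pi/4) - (0) = -pi/4.

-pi/4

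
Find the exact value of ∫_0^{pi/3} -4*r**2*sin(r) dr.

-4*sqrt(3)*pi/3 + 2*pi**2/9 + 4

Integrate by parts twice (u = r^2, dv = -4*sin(r) dr).
An antiderivative is F(r) = 4*r**2*cos(r) - 8*r*sin(r) - 8*cos(r).
Then F(pi/3) - F(0) = (-4*sqrt(3)*pi/3 - 4 + 2*pi**2/9) - (-8) = -4*sqrt(3)*pi/3 + 2*pi**2/9 + 4.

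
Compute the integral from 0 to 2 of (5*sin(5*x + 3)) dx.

Let u = 5*x + 3, so du = 5 dx. When x = 0, u = 3; when x = 2, u = 13.
The integral becomes ∫ sin(u) du from 3 to 13, with antiderivative -cos(u).
Back in x: F(x) = -cos(5*x + 3).
Then F(2) - F(0) = (-cos(13)) - (-cos(3)) = cos(3) - cos(13).

cos(3) - cos(13)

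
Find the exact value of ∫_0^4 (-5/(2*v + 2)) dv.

-5*log(5)/2

An antiderivative is F(v) = -5*log(2*v + 2)/2.
Then F(4) - F(0) = (-5*log(10)/2) - (-5*log(2)/2) = -5*log(5)/2.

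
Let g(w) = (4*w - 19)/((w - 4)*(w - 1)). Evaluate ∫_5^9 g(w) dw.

Factor the denominator: w**2 - 5*w + 4 = (w - 1)(w - 4).
Partial fractions: (4*w - 19)/((w - 4)*(w - 1)) = 5/(w - 1) - 1/(w - 4).
An antiderivative is F(w) = -log(w - 4) + 5*log(w - 1).
Then F(9) - F(5) = (-log(5) + 15*log(2)) - (10*log(2)) = log(32/5).

log(32/5)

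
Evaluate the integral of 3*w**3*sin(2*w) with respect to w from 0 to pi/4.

Integrate by parts 3 times (u = w^3, dv = 3*sin(2*w) dw).
An antiderivative is F(w) = -3*w**3*cos(2*w)/2 + 9*w**2*sin(2*w)/4 + 9*w*cos(2*w)/4 - 9*sin(2*w)/8.
Then F(pi/4) - F(0) = (-9/8 + 9*pi**2/64) - (0) = -9/8 + 9*pi**2/64.

-9/8 + 9*pi**2/64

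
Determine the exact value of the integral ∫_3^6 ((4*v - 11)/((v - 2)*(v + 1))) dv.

Factor the denominator: v**2 - v - 2 = (v + 1)(v - 2).
Partial fractions: (4*v - 11)/((v - 2)*(v + 1)) = 5/(v + 1) - 1/(v - 2).
An antiderivative is F(v) = -log(v - 2) + 5*log(v + 1).
Then F(6) - F(3) = (-2*log(2) + 5*log(7)) - (10*log(2)) = -12*log(2) + 5*log(7).

-12*log(2) + 5*log(7)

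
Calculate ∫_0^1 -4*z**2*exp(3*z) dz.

8/27 - 20*exp(3)/27

Integrate by parts twice (u = z^2, dv = -4*exp(3*z) dz).
An antiderivative is F(z) = (-36*z**2 + 24*z - 8)*exp(3*z)/27.
Then F(1) - F(0) = (-20*exp(3)/27) - (-8/27) = 8/27 - 20*exp(3)/27.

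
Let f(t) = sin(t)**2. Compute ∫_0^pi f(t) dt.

Use the identity sin^2(t) = (1 - cos(2*t))/2.
An antiderivative is F(t) = t/2 - sin(2*t)/4.
Then F(pi) - F(0) = (pi/2) - (0) = pi/2.

pi/2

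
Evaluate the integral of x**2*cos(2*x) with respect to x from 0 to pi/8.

Integrate by parts twice (u = x^2, dv = cos(2*x) dx).
An antiderivative is F(x) = x**2*sin(2*x)/2 + x*cos(2*x)/2 - sin(2*x)/4.
Then F(pi/8) - F(0) = (sqrt(2)*(-32 + pi**2 + 8*pi)/256) - (0) = sqrt(2)*(-32 + pi**2 + 8*pi)/256.

sqrt(2)*(-32 + pi**2 + 8*pi)/256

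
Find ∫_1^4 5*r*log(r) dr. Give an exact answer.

Integrate by parts once (u = ln r, dv = 5*r dr).
An antiderivative is F(r) = 5*r**2*(2*log(r) - 1)/4.
Then F(4) - F(1) = (-20 + 80*log(2)) - (-5/4) = -75/4 + 80*log(2).

-75/4 + 80*log(2)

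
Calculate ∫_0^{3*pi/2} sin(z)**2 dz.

3*pi/4

Use the identity sin^2(z) = (1 - cos(2*z))/2.
An antiderivative is F(z) = z/2 - sin(2*z)/4.
Then F(3*pi/2) - F(0) = (3*pi/4) - (0) = 3*pi/4.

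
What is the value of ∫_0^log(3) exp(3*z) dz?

Let u = exp(z), so du = exp(z) dz. When z = 0, u = 1; when z = log(3), u = 3.
The integral becomes ∫ u**2 du from 1 to 3, with antiderivative u**3/3.
Back in z: F(z) = exp(3*z)/3.
Then F(log(3)) - F(0) = (9) - (1/3) = 26/3.

26/3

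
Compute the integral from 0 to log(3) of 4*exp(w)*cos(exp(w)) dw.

Let u = exp(w), so du = exp(w) dw. When w = 0, u = 1; when w = log(3), u = 3.
The integral becomes 4·∫ cos(u) du from 1 to 3, with antiderivative 4*sin(u).
Back in w: F(w) = 4*sin(exp(w)).
Then F(log(3)) - F(0) = (4*sin(3)) - (4*sin(1)) = -4*sin(1) + 4*sin(3).

-4*sin(1) + 4*sin(3)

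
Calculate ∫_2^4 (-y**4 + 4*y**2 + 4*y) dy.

By the power rule, an antiderivative is F(y) = -y**5/5 + 4*y**3/3 + 2*y**2.
Then F(4) - F(2) = (-1312/15) - (184/15) = -1496/15.

-1496/15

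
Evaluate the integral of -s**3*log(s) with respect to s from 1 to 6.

-324*log(3) - 324*log(2) + 1295/16

Integrate by parts once (u = ln s, dv = -s**3 ds).
An antiderivative is F(s) = -s**4*(4*log(s) - 1)/16.
Then F(6) - F(1) = (-324*log(3) - 324*log(2) + 81) - (1/16) = -324*log(3) - 324*log(2) + 1295/16.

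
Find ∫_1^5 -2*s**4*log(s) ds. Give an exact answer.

6248/25 - 1250*log(5)

Integrate by parts once (u = ln s, dv = -2*s**4 ds).
An antiderivative is F(s) = -2*s**5*(5*log(s) - 1)/25.
Then F(5) - F(1) = (250 - 1250*log(5)) - (2/25) = 6248/25 - 1250*log(5).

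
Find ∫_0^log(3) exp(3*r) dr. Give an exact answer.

26/3

Let u = exp(r), so du = exp(r) dr. When r = 0, u = 1; when r = log(3), u = 3.
The integral becomes ∫ u**2 du from 1 to 3, with antiderivative u**3/3.
Back in r: F(r) = exp(3*r)/3.
Then F(log(3)) - F(0) = (9) - (1/3) = 26/3.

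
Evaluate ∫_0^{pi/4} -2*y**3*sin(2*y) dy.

3/4 - 3*pi**2/32

Integrate by parts 3 times (u = y^3, dv = -2*sin(2*y) dy).
An antiderivative is F(y) = y**3*cos(2*y) - 3*y**2*sin(2*y)/2 - 3*y*cos(2*y)/2 + 3*sin(2*y)/4.
Then F(pi/4) - F(0) = (3/4 - 3*pi**2/32) - (0) = 3/4 - 3*pi**2/32.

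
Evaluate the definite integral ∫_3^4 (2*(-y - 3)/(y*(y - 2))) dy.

log(2/27)

Factor the denominator: y**2 - 2*y = y(y - 2).
Partial fractions: 2*(-y - 3)/(y*(y - 2)) = 3/y - 5/(y - 2).
An antiderivative is F(y) = 3*log(y) - 5*log(y - 2).
Then F(4) - F(3) = (log(2)) - (log(27)) = log(2/27).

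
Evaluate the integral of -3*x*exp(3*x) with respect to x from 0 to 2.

-5*exp(6)/3 - 1/3

Integrate by parts once (u = x, dv = -3*exp(3*x) dx).
An antiderivative is F(x) = (-3*x + 1)*exp(3*x)/3.
Then F(2) - F(0) = (-5*exp(6)/3) - (1/3) = -5*exp(6)/3 - 1/3.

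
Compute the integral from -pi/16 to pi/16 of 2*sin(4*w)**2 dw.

Use the identity sin^2(4*w) = (1 - cos(8*w))/2.
An antiderivative is F(w) = w - sin(8*w)/8.
Then F(pi/16) - F(-pi/16) = (-1/8 + pi/16) - (1/8 - pi/16) = -1/4 + pi/8.

-1/4 + pi/8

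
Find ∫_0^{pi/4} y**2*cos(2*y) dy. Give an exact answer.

-1/4 + pi**2/32

Integrate by parts twice (u = y^2, dv = cos(2*y) dy).
An antiderivative is F(y) = y**2*sin(2*y)/2 + y*cos(2*y)/2 - sin(2*y)/4.
Then F(pi/4) - F(0) = (-1/4 + pi**2/32) - (0) = -1/4 + pi**2/32.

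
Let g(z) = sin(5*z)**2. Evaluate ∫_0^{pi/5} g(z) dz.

pi/10

Use the identity sin^2(5*z) = (1 - cos(10*z))/2.
An antiderivative is F(z) = z/2 - sin(10*z)/20.
Then F(pi/5) - F(0) = (pi/10) - (0) = pi/10.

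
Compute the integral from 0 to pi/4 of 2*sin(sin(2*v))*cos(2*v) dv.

Let u = sin(2*v), so du = 2*cos(2*v) dv. When v = 0, u = 0; when v = pi/4, u = 1.
The integral becomes ∫ sin(u) du from 0 to 1, with antiderivative -cos(u).
Back in v: F(v) = -cos(sin(2*v)).
Then F(pi/4) - F(0) = (-cos(1)) - (-1) = 1 - cos(1).

1 - cos(1)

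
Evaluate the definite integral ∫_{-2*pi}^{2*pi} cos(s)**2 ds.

Use the identity cos^2(s) = (1 + cos(2*s))/2.
An antiderivative is F(s) = s/2 + sin(2*s)/4.
Then F(2*pi) - F(-2*pi) = (pi) - (-pi) = 2*pi.

2*pi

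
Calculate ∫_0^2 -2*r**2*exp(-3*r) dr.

-4/27 + 100*exp(-6)/27

Integrate by parts twice (u = r^2, dv = -2*exp(-3*r) dr).
An antiderivative is F(r) = (18*r**2 + 12*r + 4)*exp(-3*r)/27.
Then F(2) - F(0) = (100*exp(-6)/27) - (4/27) = -4/27 + 100*exp(-6)/27.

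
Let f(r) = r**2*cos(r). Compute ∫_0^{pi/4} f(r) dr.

Integrate by parts twice (u = r^2, dv = cos(r) dr).
An antiderivative is F(r) = r**2*sin(r) + 2*r*cos(r) - 2*sin(r).
Then F(pi/4) - F(0) = (sqrt(2)*(-32 + pi**2 + 8*pi)/32) - (0) = sqrt(2)*(-32 + pi**2 + 8*pi)/32.

sqrt(2)*(-32 + pi**2 + 8*pi)/32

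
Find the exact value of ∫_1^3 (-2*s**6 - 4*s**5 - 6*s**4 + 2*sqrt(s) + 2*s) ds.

By the power rule, an antiderivative is F(s) = -2*s**7/7 - 2*s**6/3 - 6*s**5/5 + 4*s**(3/2)/3 + s**2.
Then F(3) - F(1) = (-48771/35 + 4*sqrt(3)) - (19/105) = -146332/105 + 4*sqrt(3).

-146332/105 + 4*sqrt(3)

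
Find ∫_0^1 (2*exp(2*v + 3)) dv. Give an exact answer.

-exp(3) + exp(5)

Let u = 2*v + 3, so du = 2 dv. When v = 0, u = 3; when v = 1, u = 5.
The integral becomes ∫ exp(u) du from 3 to 5, with antiderivative exp(u).
Back in v: F(v) = exp(2*v + 3).
Then F(1) - F(0) = (exp(5)) - (exp(3)) = -exp(3) + exp(5).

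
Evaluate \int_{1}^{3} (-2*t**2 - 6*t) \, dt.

-124/3

By the power rule, an antiderivative is F(t) = -2*t**3/3 - 3*t**2.
Then F(3) - F(1) = (-45) - (-11/3) = -124/3.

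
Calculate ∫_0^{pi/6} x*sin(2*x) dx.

-pi/24 + sqrt(3)/8

Integrate by parts once (u = x, dv = sin(2*x) dx).
An antiderivative is F(x) = -x*cos(2*x)/2 + sin(2*x)/4.
Then F(pi/6) - F(0) = (-pi/24 + sqrt(3)/8) - (0) = -pi/24 + sqrt(3)/8.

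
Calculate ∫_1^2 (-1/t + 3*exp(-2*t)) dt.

An antiderivative is F(t) = -log(t) - 3*exp(-2*t)/2.
Then F(2) - F(1) = (-log(2) - 3*exp(-4)/2) - (-3*exp(-2)/2) = -log(2) - 3*exp(-4)/2 + 3*exp(-2)/2.

-log(2) - 3*exp(-4)/2 + 3*exp(-2)/2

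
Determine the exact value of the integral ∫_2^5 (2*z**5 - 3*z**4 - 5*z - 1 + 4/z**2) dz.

By the power rule, an antiderivative is F(z) = z**6/3 - 3*z**5/5 - 5*z**2/2 - z - 4/z.
Then F(5) - F(2) = (97951/30) - (-178/15) = 32769/10.

32769/10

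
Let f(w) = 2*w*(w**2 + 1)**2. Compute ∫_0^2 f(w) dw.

124/3

Let u = w**2 + 1, so du = 2*w dw. When w = 0, u = 1; when w = 2, u = 5.
The integral becomes ∫ u**2 du from 1 to 5, with antiderivative u**3/3.
Back in w: F(w) = (w**2 + 1)**3/3.
Then F(2) - F(0) = (125/3) - (1/3) = 124/3.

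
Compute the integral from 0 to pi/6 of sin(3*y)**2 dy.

Use the identity sin^2(3*y) = (1 - cos(6*y))/2.
An antiderivative is F(y) = y/2 - sin(6*y)/12.
Then F(pi/6) - F(0) = (pi/12) - (0) = pi/12.

pi/12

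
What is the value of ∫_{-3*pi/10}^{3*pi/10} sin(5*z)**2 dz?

Use the identity sin^2(5*z) = (1 - cos(10*z))/2.
An antiderivative is F(z) = z/2 - sin(10*z)/20.
Then F(3*pi/10) - F(-3*pi/10) = (3*pi/20) - (-3*pi/20) = 3*pi/10.

3*pi/10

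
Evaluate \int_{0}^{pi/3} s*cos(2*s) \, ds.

-3/8 + sqrt(3)*pi/12

Integrate by parts once (u = s, dv = cos(2*s) ds).
An antiderivative is F(s) = s*sin(2*s)/2 + cos(2*s)/4.
Then F(pi/3) - F(0) = (-1/8 + sqrt(3)*pi/12) - (1/4) = -3/8 + sqrt(3)*pi/12.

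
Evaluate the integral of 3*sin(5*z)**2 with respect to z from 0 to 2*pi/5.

3*pi/5

Use the identity sin^2(5*z) = (1 - cos(10*z))/2.
An antiderivative is F(z) = 3*z/2 - 3*sin(10*z)/20.
Then F(2*pi/5) - F(0) = (3*pi/5) - (0) = 3*pi/5.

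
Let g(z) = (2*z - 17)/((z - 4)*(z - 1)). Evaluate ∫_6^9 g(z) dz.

Factor the denominator: z**2 - 5*z + 4 = (z - 1)(z - 4).
Partial fractions: (2*z - 17)/((z - 4)*(z - 1)) = 5/(z - 1) - 3/(z - 4).
An antiderivative is F(z) = -3*log(z - 4) + 5*log(z - 1).
Then F(9) - F(6) = (-3*log(5) + 15*log(2)) - (-3*log(2) + 5*log(5)) = -8*log(5) + 18*log(2).

-8*log(5) + 18*log(2)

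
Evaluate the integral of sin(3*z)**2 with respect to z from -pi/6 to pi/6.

pi/6

Use the identity sin^2(3*z) = (1 - cos(6*z))/2.
An antiderivative is F(z) = z/2 - sin(6*z)/12.
Then F(pi/6) - F(-pi/6) = (pi/12) - (-pi/12) = pi/6.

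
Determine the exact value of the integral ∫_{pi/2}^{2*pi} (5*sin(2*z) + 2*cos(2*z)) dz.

-5

An antiderivative is F(z) = sin(2*z) - 5*cos(2*z)/2.
Then F(2*pi) - F(pi/2) = (-5/2) - (5/2) = -5.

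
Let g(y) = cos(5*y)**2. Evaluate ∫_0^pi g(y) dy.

Use the identity cos^2(5*y) = (1 + cos(10*y))/2.
An antiderivative is F(y) = y/2 + sin(10*y)/20.
Then F(pi) - F(0) = (pi/2) - (0) = pi/2.

pi/2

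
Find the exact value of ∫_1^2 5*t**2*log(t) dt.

Integrate by parts once (u = ln t, dv = 5*t**2 dt).
An antiderivative is F(t) = 5*t**3*(3*log(t) - 1)/9.
Then F(2) - F(1) = (-40/9 + 40*log(2)/3) - (-5/9) = -35/9 + 40*log(2)/3.

-35/9 + 40*log(2)/3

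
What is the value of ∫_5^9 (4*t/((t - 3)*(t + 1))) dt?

log(45)

Factor the denominator: t**2 - 2*t - 3 = (t + 1)(t - 3).
Partial fractions: 4*t/((t - 3)*(t + 1)) = 1/(t + 1) + 3/(t - 3).
An antiderivative is F(t) = 3*log(t - 3) + log(t + 1).
Then F(9) - F(5) = (log(5) + 4*log(2) + 3*log(3)) - (log(48)) = log(45).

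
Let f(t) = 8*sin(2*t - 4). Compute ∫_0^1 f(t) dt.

4*cos(4) - 4*cos(2)

Let u = 2*t - 4, so du = 2 dt. When t = 0, u = -4; when t = 1, u = -2.
The integral becomes 4·∫ sin(u) du from -4 to -2, with antiderivative -4*cos(u).
Back in t: F(t) = -4*cos(2*t - 4).
Then F(1) - F(0) = (-4*cos(2)) - (-4*cos(4)) = 4*cos(4) - 4*cos(2).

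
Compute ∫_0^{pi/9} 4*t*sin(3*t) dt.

-2*pi/27 + 2*sqrt(3)/9

Integrate by parts once (u = t, dv = 4*sin(3*t) dt).
An antiderivative is F(t) = -4*t*cos(3*t)/3 + 4*sin(3*t)/9.
Then F(pi/9) - F(0) = (-2*pi/27 + 2*sqrt(3)/9) - (0) = -2*pi/27 + 2*sqrt(3)/9.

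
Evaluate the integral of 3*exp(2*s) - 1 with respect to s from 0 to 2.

An antiderivative is F(s) = 3*exp(2*s)/2 - s.
Then F(2) - F(0) = (-2 + 3*exp(4)/2) - (3/2) = -7/2 + 3*exp(4)/2.

-7/2 + 3*exp(4)/2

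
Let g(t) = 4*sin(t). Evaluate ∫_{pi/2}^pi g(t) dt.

An antiderivative is F(t) = -4*cos(t).
Then F(pi) - F(pi/2) = (4) - (0) = 4.

4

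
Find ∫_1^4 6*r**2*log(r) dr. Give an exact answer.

Integrate by parts once (u = ln r, dv = 6*r**2 dr).
An antiderivative is F(r) = 2*r**3*(3*log(r) - 1)/3.
Then F(4) - F(1) = (-128/3 + 256*log(2)) - (-2/3) = -42 + 256*log(2).

-42 + 256*log(2)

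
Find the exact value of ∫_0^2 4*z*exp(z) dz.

4 + 4*exp(2)

Integrate by parts once (u = z, dv = 4*exp(z) dz).
An antiderivative is F(z) = (4*z - 4)*exp(z).
Then F(2) - F(0) = (4*exp(2)) - (-4) = 4 + 4*exp(2).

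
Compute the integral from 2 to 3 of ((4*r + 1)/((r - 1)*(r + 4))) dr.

Factor the denominator: r**2 + 3*r - 4 = (r + 4)(r - 1).
Partial fractions: (4*r + 1)/((r - 1)*(r + 4)) = 3/(r + 4) + 1/(r - 1).
An antiderivative is F(r) = log(r - 1) + 3*log(r + 4).
Then F(3) - F(2) = (log(2) + 3*log(7)) - (3*log(2) + 3*log(3)) = -3*log(3) - 2*log(2) + 3*log(7).

-3*log(3) - 2*log(2) + 3*log(7)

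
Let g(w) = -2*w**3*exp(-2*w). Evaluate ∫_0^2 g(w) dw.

-3/4 + 71*exp(-4)/4

Integrate by parts 3 times (u = w^3, dv = -2*exp(-2*w) dw).
An antiderivative is F(w) = (4*w**3 + 6*w**2 + 6*w + 3)*exp(-2*w)/4.
Then F(2) - F(0) = (71*exp(-4)/4) - (3/4) = -3/4 + 71*exp(-4)/4.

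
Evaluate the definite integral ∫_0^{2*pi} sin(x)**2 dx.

Use the identity sin^2(x) = (1 - cos(2*x))/2.
An antiderivative is F(x) = x/2 - sin(2*x)/4.
Then F(2*pi) - F(0) = (pi) - (0) = pi.

pi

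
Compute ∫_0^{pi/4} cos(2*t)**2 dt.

Use the identity cos^2(2*t) = (1 + cos(4*t))/2.
An antiderivative is F(t) = t/2 + sin(4*t)/8.
Then F(pi/4) - F(0) = (pi/8) - (0) = pi/8.

pi/8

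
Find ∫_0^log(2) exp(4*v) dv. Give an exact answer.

Let u = exp(v), so du = exp(v) dv. When v = 0, u = 1; when v = log(2), u = 2.
The integral becomes ∫ u**3 du from 1 to 2, with antiderivative u**4/4.
Back in v: F(v) = exp(4*v)/4.
Then F(log(2)) - F(0) = (4) - (1/4) = 15/4.

15/4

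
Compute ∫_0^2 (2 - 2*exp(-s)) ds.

2*exp(-2) + 2

An antiderivative is F(s) = 2*s + 2*exp(-s).
Then F(2) - F(0) = (2*exp(-2) + 4) - (2) = 2*exp(-2) + 2.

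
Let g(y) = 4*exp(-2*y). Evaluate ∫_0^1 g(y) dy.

An antiderivative is F(y) = -2*exp(-2*y).
Then F(1) - F(0) = (-2*exp(-2)) - (-2) = 2 - 2*exp(-2).

2 - 2*exp(-2)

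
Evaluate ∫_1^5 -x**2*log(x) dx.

124/9 - 125*log(5)/3

Integrate by parts once (u = ln x, dv = -x**2 dx).
An antiderivative is F(x) = -x**3*(3*log(x) - 1)/9.
Then F(5) - F(1) = (125/9 - 125*log(5)/3) - (1/9) = 124/9 - 125*log(5)/3.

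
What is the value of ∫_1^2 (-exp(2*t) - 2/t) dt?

-exp(4)/2 - log(4) + exp(2)/2

An antiderivative is F(t) = -exp(2*t)/2 - 2*log(t).
Then F(2) - F(1) = (-exp(4)/2 - log(4)) - (-exp(2)/2) = -exp(4)/2 - log(4) + exp(2)/2.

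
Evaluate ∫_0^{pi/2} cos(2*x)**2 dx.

Use the identity cos^2(2*x) = (1 + cos(4*x))/2.
An antiderivative is F(x) = x/2 + sin(4*x)/8.
Then F(pi/2) - F(0) = (pi/4) - (0) = pi/4.

pi/4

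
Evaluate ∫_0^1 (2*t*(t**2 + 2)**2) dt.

19/3

Let u = t**2 + 2, so du = 2*t dt. When t = 0, u = 2; when t = 1, u = 3.
The integral becomes ∫ u**2 du from 2 to 3, with antiderivative u**3/3.
Back in t: F(t) = (t**2 + 2)**3/3.
Then F(1) - F(0) = (9) - (8/3) = 19/3.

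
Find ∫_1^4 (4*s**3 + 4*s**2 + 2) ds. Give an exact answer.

By the power rule, an antiderivative is F(s) = s**4 + 4*s**3/3 + 2*s.
Then F(4) - F(1) = (1048/3) - (13/3) = 345.

345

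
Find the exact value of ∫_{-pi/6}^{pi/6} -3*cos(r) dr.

-3

An antiderivative is F(r) = -3*sin(r).
Then F(pi/6) - F(-pi/6) = (-3/2) - (3/2) = -3.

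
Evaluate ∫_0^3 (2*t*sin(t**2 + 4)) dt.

-cos(13) + cos(4)

Let u = t**2 + 4, so du = 2*t dt. When t = 0, u = 4; when t = 3, u = 13.
The integral becomes ∫ sin(u) du from 4 to 13, with antiderivative -cos(u).
Back in t: F(t) = -cos(t**2 + 4).
Then F(3) - F(0) = (-cos(13)) - (-cos(4)) = -cos(13) + cos(4).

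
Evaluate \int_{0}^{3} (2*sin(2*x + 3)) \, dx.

Let u = 2*x + 3, so du = 2 dx. When x = 0, u = 3; when x = 3, u = 9.
The integral becomes ∫ sin(u) du from 3 to 9, with antiderivative -cos(u).
Back in x: F(x) = -cos(2*x + 3).
Then F(3) - F(0) = (-cos(9)) - (-cos(3)) = cos(3) - cos(9).

cos(3) - cos(9)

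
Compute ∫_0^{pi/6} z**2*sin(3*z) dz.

-2/27 + pi/27

Integrate by parts twice (u = z^2, dv = sin(3*z) dz).
An antiderivative is F(z) = -z**2*cos(3*z)/3 + 2*z*sin(3*z)/9 + 2*cos(3*z)/27.
Then F(pi/6) - F(0) = (pi/27) - (2/27) = -2/27 + pi/27.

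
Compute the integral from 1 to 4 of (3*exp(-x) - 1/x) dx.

An antiderivative is F(x) = -log(x) - 3*exp(-x).
Then F(4) - F(1) = ((-log(4**exp(4)) - 3)*exp(-4)) - (-3*exp(-1)) = (-log(4**exp(4)) - 3 + 3*exp(3))*exp(-4).

(-log(4**exp(4)) - 3 + 3*exp(3))*exp(-4)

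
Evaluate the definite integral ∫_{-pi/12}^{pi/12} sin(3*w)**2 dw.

-1/6 + pi/12

Use the identity sin^2(3*w) = (1 - cos(6*w))/2.
An antiderivative is F(w) = w/2 - sin(6*w)/12.
Then F(pi/12) - F(-pi/12) = (-1/12 + pi/24) - (1/12 - pi/24) = -1/6 + pi/12.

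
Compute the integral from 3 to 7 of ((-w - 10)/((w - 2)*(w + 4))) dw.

-2*log(5) - log(7) + log(11)

Factor the denominator: w**2 + 2*w - 8 = (w + 4)(w - 2).
Partial fractions: (-w - 10)/((w - 2)*(w + 4)) = 1/(w + 4) - 2/(w - 2).
An antiderivative is F(w) = -2*log(w - 2) + log(w + 4).
Then F(7) - F(3) = (log(11/25)) - (log(7)) = -2*log(5) - log(7) + log(11).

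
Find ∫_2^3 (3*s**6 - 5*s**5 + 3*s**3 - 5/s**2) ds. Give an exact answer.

10533/28

By the power rule, an antiderivative is F(s) = 3*s**7/7 - 5*s**6/6 + 3*s**4/4 + 5/s.
Then F(3) - F(2) = (32945/84) - (673/42) = 10533/28.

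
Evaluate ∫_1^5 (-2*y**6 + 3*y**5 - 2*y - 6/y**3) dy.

-2543804/175

By the power rule, an antiderivative is F(y) = -2*y**7/7 + y**6/2 - y**2 + 3/y**2.
Then F(5) - F(1) = (-5086833/350) - (31/14) = -2543804/175.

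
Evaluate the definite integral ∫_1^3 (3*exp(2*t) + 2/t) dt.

-3*exp(2)/2 + log(9) + 3*exp(6)/2

An antiderivative is F(t) = 3*exp(2*t)/2 + 2*log(t).
Then F(3) - F(1) = (log(9) + 3*exp(6)/2) - (3*exp(2)/2) = -3*exp(2)/2 + log(9) + 3*exp(6)/2.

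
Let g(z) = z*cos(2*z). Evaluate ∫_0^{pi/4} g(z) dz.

-1/4 + pi/8

Integrate by parts once (u = z, dv = cos(2*z) dz).
An antiderivative is F(z) = z*sin(2*z)/2 + cos(2*z)/4.
Then F(pi/4) - F(0) = (pi/8) - (1/4) = -1/4 + pi/8.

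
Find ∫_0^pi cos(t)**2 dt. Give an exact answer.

pi/2

Use the identity cos^2(t) = (1 + cos(2*t))/2.
An antiderivative is F(t) = t/2 + sin(2*t)/4.
Then F(pi) - F(0) = (pi/2) - (0) = pi/2.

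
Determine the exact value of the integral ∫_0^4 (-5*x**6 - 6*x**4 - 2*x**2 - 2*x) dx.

-1363984/105

By the power rule, an antiderivative is F(x) = -5*x**7/7 - 6*x**5/5 - 2*x**3/3 - x**2.
Then F(4) - F(0) = (-1363984/105) - (0) = -1363984/105.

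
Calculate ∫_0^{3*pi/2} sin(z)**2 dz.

3*pi/4

Use the identity sin^2(z) = (1 - cos(2*z))/2.
An antiderivative is F(z) = z/2 - sin(2*z)/4.
Then F(3*pi/2) - F(0) = (3*pi/4) - (0) = 3*pi/4.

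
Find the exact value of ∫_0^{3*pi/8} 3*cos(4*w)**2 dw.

9*pi/16

Use the identity cos^2(4*w) = (1 + cos(8*w))/2.
An antiderivative is F(w) = 3*w/2 + 3*sin(8*w)/16.
Then F(3*pi/8) - F(0) = (9*pi/16) - (0) = 9*pi/16.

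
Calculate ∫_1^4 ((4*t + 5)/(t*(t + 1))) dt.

Factor the denominator: t**2 + t = (t + 1)t.
Partial fractions: (4*t + 5)/(t*(t + 1)) = -1/(t + 1) + 5/t.
An antiderivative is F(t) = 5*log(t) - log(t + 1).
Then F(4) - F(1) = (-log(5) + 10*log(2)) - (-log(2)) = -log(5) + 11*log(2).

-log(5) + 11*log(2)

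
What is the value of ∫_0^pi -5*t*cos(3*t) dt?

Integrate by parts once (u = t, dv = -5*cos(3*t) dt).
An antiderivative is F(t) = -5*t*sin(3*t)/3 - 5*cos(3*t)/9.
Then F(pi) - F(0) = (5/9) - (-5/9) = 10/9.

10/9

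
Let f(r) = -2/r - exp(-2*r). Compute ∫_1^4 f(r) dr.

An antiderivative is F(r) = -2*log(r) + exp(-2*r)/2.
Then F(4) - F(1) = (-4*log(2) + exp(-8)/2) - (exp(-2)/2) = (-8*exp(8)*log(2) - exp(6) + 1)*exp(-8)/2.

(-8*exp(8)*log(2) - exp(6) + 1)*exp(-8)/2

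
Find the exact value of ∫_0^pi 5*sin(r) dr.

10

An antiderivative is F(r) = -5*cos(r).
Then F(pi) - F(0) = (5) - (-5) = 10.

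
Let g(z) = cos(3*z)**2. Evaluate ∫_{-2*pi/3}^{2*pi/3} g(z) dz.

Use the identity cos^2(3*z) = (1 + cos(6*z))/2.
An antiderivative is F(z) = z/2 + sin(6*z)/12.
Then F(2*pi/3) - F(-2*pi/3) = (pi/3) - (-pi/3) = 2*pi/3.

2*pi/3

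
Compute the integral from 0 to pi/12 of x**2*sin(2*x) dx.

-1/4 - sqrt(3)*pi**2/576 + pi/48 + sqrt(3)/8

Integrate by parts twice (u = x^2, dv = sin(2*x) dx).
An antiderivative is F(x) = -x**2*cos(2*x)/2 + x*sin(2*x)/2 + cos(2*x)/4.
Then F(pi/12) - F(0) = (-sqrt(3)*pi**2/576 + pi/48 + sqrt(3)/8) - (1/4) = -1/4 - sqrt(3)*pi**2/576 + pi/48 + sqrt(3)/8.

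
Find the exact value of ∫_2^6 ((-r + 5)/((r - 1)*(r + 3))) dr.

-4*log(3) + 3*log(5)

Factor the denominator: r**2 + 2*r - 3 = (r + 3)(r - 1).
Partial fractions: (-r + 5)/((r - 1)*(r + 3)) = -2/(r + 3) + 1/(r - 1).
An antiderivative is F(r) = log(r - 1) - 2*log(r + 3).
Then F(6) - F(2) = (log(5/81)) - (-log(25)) = -4*log(3) + 3*log(5).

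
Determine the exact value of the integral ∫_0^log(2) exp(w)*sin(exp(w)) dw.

Let u = exp(w), so du = exp(w) dw. When w = 0, u = 1; when w = log(2), u = 2.
The integral becomes ∫ sin(u) du from 1 to 2, with antiderivative -cos(u).
Back in w: F(w) = -cos(exp(w)).
Then F(log(2)) - F(0) = (-cos(2)) - (-cos(1)) = -cos(2) + cos(1).

-cos(2) + cos(1)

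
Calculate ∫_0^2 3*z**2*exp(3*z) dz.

-2/9 + 26*exp(6)/9

Integrate by parts twice (u = z^2, dv = 3*exp(3*z) dz).
An antiderivative is F(z) = (9*z**2 - 6*z + 2)*exp(3*z)/9.
Then F(2) - F(0) = (26*exp(6)/9) - (2/9) = -2/9 + 26*exp(6)/9.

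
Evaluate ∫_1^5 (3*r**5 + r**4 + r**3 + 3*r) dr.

43144/5

By the power rule, an antiderivative is F(r) = r**6/2 + r**5/5 + r**4/4 + 3*r**2/2.
Then F(5) - F(1) = (34525/4) - (49/20) = 43144/5.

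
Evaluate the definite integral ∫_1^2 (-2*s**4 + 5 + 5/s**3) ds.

-221/40

By the power rule, an antiderivative is F(s) = -2*s**5/5 + 5*s - 5/(2*s**2).
Then F(2) - F(1) = (-137/40) - (21/10) = -221/40.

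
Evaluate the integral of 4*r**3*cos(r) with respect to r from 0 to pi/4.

-12*sqrt(2) - 3*sqrt(2)*pi + sqrt(2)*pi**3/32 + 3*sqrt(2)*pi**2/8 + 24

Integrate by parts 3 times (u = r^3, dv = 4*cos(r) dr).
An antiderivative is F(r) = 4*r**3*sin(r) + 12*r**2*cos(r) - 24*r*sin(r) - 24*cos(r).
Then F(pi/4) - F(0) = (sqrt(2)*(-384 - 96*pi + pi**3 + 12*pi**2)/32) - (-24) = -12*sqrt(2) - 3*sqrt(2)*pi + sqrt(2)*pi**3/32 + 3*sqrt(2)*pi**2/8 + 24.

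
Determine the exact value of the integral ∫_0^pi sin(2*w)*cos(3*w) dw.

-4/5

Use the identity sin(2*w)cos(3*w) = [sin(5*w) + sin(-w)]/2.
An antiderivative is F(w) = cos(w)/2 - cos(5*w)/10.
Then F(pi) - F(0) = (-2/5) - (2/5) = -4/5.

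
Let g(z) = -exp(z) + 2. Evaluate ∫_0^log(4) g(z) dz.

-3 + log(16)

An antiderivative is F(z) = 2*z - exp(z).
Then F(log(4)) - F(0) = (-4 + 4*log(2)) - (-1) = -3 + log(16).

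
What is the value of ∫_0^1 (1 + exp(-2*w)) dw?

An antiderivative is F(w) = w - exp(-2*w)/2.
Then F(1) - F(0) = (1 - exp(-2)/2) - (-1/2) = 3/2 - exp(-2)/2.

3/2 - exp(-2)/2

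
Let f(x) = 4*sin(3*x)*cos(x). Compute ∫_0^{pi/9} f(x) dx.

Use the identity sin(3*x)cos(x) = [sin(4*x) + sin(2*x)]/2.
An antiderivative is F(x) = -cos(2*x) - cos(4*x)/2.
Then F(pi/9) - F(0) = (-cos(2*pi/9) - sin(pi/18)/2) - (-3/2) = -cos(2*pi/9) - sin(pi/18)/2 + 3/2.

-cos(2*pi/9) - sin(pi/18)/2 + 3/2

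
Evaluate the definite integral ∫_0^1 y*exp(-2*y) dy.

(-3 + exp(2))*exp(-2)/4

Integrate by parts once (u = y, dv = exp(-2*y) dy).
An antiderivative is F(y) = (-2*y - 1)*exp(-2*y)/4.
Then F(1) - F(0) = (-3*exp(-2)/4) - (-1/4) = (-3 + exp(2))*exp(-2)/4.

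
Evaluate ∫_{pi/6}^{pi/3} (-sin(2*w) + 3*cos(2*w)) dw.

An antiderivative is F(w) = 3*sin(2*w)/2 + cos(2*w)/2.
Then F(pi/3) - F(pi/6) = (-1/4 + 3*sqrt(3)/4) - (1/4 + 3*sqrt(3)/4) = -1/2.

-1/2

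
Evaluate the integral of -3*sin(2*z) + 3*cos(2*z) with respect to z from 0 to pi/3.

-9/4 + 3*sqrt(3)/4

An antiderivative is F(z) = 3*sin(2*z)/2 + 3*cos(2*z)/2.
Then F(pi/3) - F(0) = (-3/4 + 3*sqrt(3)/4) - (3/2) = -9/4 + 3*sqrt(3)/4.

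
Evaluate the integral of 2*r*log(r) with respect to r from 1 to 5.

Integrate by parts once (u = ln r, dv = 2*r dr).
An antiderivative is F(r) = r**2*(2*log(r) - 1)/2.
Then F(5) - F(1) = (-25/2 + 25*log(5)) - (-1/2) = -12 + 25*log(5).

-12 + 25*log(5)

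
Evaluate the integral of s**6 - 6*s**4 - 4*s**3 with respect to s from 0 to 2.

-1264/35

By the power rule, an antiderivative is F(s) = s**7/7 - 6*s**5/5 - s**4.
Then F(2) - F(0) = (-1264/35) - (0) = -1264/35.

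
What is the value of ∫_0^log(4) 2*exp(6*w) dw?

1365

Let u = exp(w), so du = exp(w) dw. When w = 0, u = 1; when w = log(4), u = 4.
The integral becomes 2·∫ u**5 du from 1 to 4, with antiderivative u**6/3.
Back in w: F(w) = exp(6*w)/3.
Then F(log(4)) - F(0) = (4096/3) - (1/3) = 1365.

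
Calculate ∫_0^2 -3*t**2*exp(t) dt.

Integrate by parts twice (u = t^2, dv = -3*exp(t) dt).
An antiderivative is F(t) = (-3*t**2 + 6*t - 6)*exp(t).
Then F(2) - F(0) = (-6*exp(2)) - (-6) = 6 - 6*exp(2).

6 - 6*exp(2)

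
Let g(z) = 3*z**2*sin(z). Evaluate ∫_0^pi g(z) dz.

Integrate by parts twice (u = z^2, dv = 3*sin(z) dz).
An antiderivative is F(z) = -3*z**2*cos(z) + 6*z*sin(z) + 6*cos(z).
Then F(pi) - F(0) = (-6 + 3*pi**2) - (6) = -12 + 3*pi**2.

-12 + 3*pi**2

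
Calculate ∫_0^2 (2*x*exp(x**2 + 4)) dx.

-exp(4) + exp(8)

Let u = x**2 + 4, so du = 2*x dx. When x = 0, u = 4; when x = 2, u = 8.
The integral becomes ∫ exp(u) du from 4 to 8, with antiderivative exp(u).
Back in x: F(x) = exp(x**2 + 4).
Then F(2) - F(0) = (exp(8)) - (exp(4)) = -exp(4) + exp(8).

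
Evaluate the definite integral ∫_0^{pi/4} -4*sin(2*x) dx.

-2

An antiderivative is F(x) = 2*cos(2*x).
Then F(pi/4) - F(0) = (0) - (2) = -2.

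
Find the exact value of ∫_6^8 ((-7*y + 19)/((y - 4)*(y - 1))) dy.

-4*log(7) - 3*log(2) + 4*log(5)

Factor the denominator: y**2 - 5*y + 4 = (y - 1)(y - 4).
Partial fractions: (-7*y + 19)/((y - 4)*(y - 1)) = -4/(y - 1) - 3/(y - 4).
An antiderivative is F(y) = -3*log(y - 4) - 4*log(y - 1).
Then F(8) - F(6) = (-4*log(7) - 6*log(2)) - (-4*log(5) - 3*log(2)) = -4*log(7) - 3*log(2) + 4*log(5).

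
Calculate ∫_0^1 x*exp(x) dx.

Integrate by parts once (u = x, dv = exp(x) dx).
An antiderivative is F(x) = (x - 1)*exp(x).
Then F(1) - F(0) = (0) - (-1) = 1.

1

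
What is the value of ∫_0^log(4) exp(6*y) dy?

1365/2

Let u = exp(y), so du = exp(y) dy. When y = 0, u = 1; when y = log(4), u = 4.
The integral becomes ∫ u**5 du from 1 to 4, with antiderivative u**6/6.
Back in y: F(y) = exp(6*y)/6.
Then F(log(4)) - F(0) = (2048/3) - (1/6) = 1365/2.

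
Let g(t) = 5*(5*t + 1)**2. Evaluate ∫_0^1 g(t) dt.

215/3

Let u = 5*t + 1, so du = 5 dt. When t = 0, u = 1; when t = 1, u = 6.
The integral becomes ∫ u**2 du from 1 to 6, with antiderivative u**3/3.
Back in t: F(t) = (5*t + 1)**3/3.
Then F(1) - F(0) = (72) - (1/3) = 215/3.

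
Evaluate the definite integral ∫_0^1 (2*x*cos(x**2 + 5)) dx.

Let u = x**2 + 5, so du = 2*x dx. When x = 0, u = 5; when x = 1, u = 6.
The integral becomes ∫ cos(u) du from 5 to 6, with antiderivative sin(u).
Back in x: F(x) = sin(x**2 + 5).
Then F(1) - F(0) = (sin(6)) - (sin(5)) = sin(6) - sin(5).

sin(6) - sin(5)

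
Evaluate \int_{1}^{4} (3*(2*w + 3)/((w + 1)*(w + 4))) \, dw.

Factor the denominator: w**2 + 5*w + 4 = (w + 4)(w + 1).
Partial fractions: 3*(2*w + 3)/((w + 1)*(w + 4)) = 5/(w + 4) + 1/(w + 1).
An antiderivative is F(w) = log(w + 1) + 5*log(w + 4).
Then F(4) - F(1) = (log(5) + 15*log(2)) - (log(2) + 5*log(5)) = -4*log(5) + 14*log(2).

-4*log(5) + 14*log(2)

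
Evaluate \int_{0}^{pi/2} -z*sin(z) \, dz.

Integrate by parts once (u = z, dv = -sin(z) dz).
An antiderivative is F(z) = z*cos(z) - sin(z).
Then F(pi/2) - F(0) = (-1) - (0) = -1.

-1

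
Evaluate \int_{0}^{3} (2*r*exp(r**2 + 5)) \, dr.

-exp(5) + exp(14)

Let u = r**2 + 5, so du = 2*r dr. When r = 0, u = 5; when r = 3, u = 14.
The integral becomes ∫ exp(u) du from 5 to 14, with antiderivative exp(u).
Back in r: F(r) = exp(r**2 + 5).
Then F(3) - F(0) = (exp(14)) - (exp(5)) = -exp(5) + exp(14).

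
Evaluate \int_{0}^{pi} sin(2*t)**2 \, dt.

pi/2

Use the identity sin^2(2*t) = (1 - cos(4*t))/2.
An antiderivative is F(t) = t/2 - sin(4*t)/8.
Then F(pi) - F(0) = (pi/2) - (0) = pi/2.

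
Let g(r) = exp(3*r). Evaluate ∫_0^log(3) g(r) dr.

Let u = exp(r), so du = exp(r) dr. When r = 0, u = 1; when r = log(3), u = 3.
The integral becomes ∫ u**2 du from 1 to 3, with antiderivative u**3/3.
Back in r: F(r) = exp(3*r)/3.
Then F(log(3)) - F(0) = (9) - (1/3) = 26/3.

26/3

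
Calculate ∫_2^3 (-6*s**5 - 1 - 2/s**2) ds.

By the power rule, an antiderivative is F(s) = -s**6 - s + 2/s.
Then F(3) - F(2) = (-2194/3) - (-65) = -1999/3.

-1999/3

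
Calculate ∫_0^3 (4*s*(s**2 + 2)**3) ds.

Let u = s**2 + 2, so du = 2*s ds. When s = 0, u = 2; when s = 3, u = 11.
The integral becomes 2·∫ u**3 du from 2 to 11, with antiderivative u**4/2.
Back in s: F(s) = (s**2 + 2)**4/2.
Then F(3) - F(0) = (14641/2) - (8) = 14625/2.

14625/2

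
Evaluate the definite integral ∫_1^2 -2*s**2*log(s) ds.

14/9 - 16*log(2)/3

Integrate by parts once (u = ln s, dv = -2*s**2 ds).
An antiderivative is F(s) = -2*s**3*(3*log(s) - 1)/9.
Then F(2) - F(1) = (16/9 - 16*log(2)/3) - (2/9) = 14/9 - 16*log(2)/3.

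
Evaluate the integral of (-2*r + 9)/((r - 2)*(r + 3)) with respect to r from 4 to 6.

Factor the denominator: r**2 + r - 6 = (r + 3)(r - 2).
Partial fractions: (-2*r + 9)/((r - 2)*(r + 3)) = -3/(r + 3) + 1/(r - 2).
An antiderivative is F(r) = log(r - 2) - 3*log(r + 3).
Then F(6) - F(4) = (-6*log(3) + 2*log(2)) - (-3*log(7) + log(2)) = -6*log(3) + log(2) + 3*log(7).

-6*log(3) + log(2) + 3*log(7)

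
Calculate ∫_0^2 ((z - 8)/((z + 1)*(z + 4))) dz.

Factor the denominator: z**2 + 5*z + 4 = (z + 4)(z + 1).
Partial fractions: (z - 8)/((z + 1)*(z + 4)) = 4/(z + 4) - 3/(z + 1).
An antiderivative is F(z) = -3*log(z + 1) + 4*log(z + 4).
Then F(2) - F(0) = (log(48)) - (8*log(2)) = log(3/16).

log(3/16)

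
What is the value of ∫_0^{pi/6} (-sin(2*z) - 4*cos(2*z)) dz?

-sqrt(3) - 1/4

An antiderivative is F(z) = -2*sin(2*z) + cos(2*z)/2.
Then F(pi/6) - F(0) = (1/4 - sqrt(3)) - (1/2) = -sqrt(3) - 1/4.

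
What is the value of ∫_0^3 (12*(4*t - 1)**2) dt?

1332

Let u = 4*t - 1, so du = 4 dt. When t = 0, u = -1; when t = 3, u = 11.
The integral becomes 3·∫ u**2 du from -1 to 11, with antiderivative u**3.
Back in t: F(t) = (4*t - 1)**3.
Then F(3) - F(0) = (1331) - (-1) = 1332.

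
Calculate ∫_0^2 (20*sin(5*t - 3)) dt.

Let u = 5*t - 3, so du = 5 dt. When t = 0, u = -3; when t = 2, u = 7.
The integral becomes 4·∫ sin(u) du from -3 to 7, with antiderivative -4*cos(u).
Back in t: F(t) = -4*cos(5*t - 3).
Then F(2) - F(0) = (-4*cos(7)) - (-4*cos(3)) = 4*cos(3) - 4*cos(7).

4*cos(3) - 4*cos(7)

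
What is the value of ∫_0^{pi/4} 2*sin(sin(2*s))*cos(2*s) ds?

1 - cos(1)

Let u = sin(2*s), so du = 2*cos(2*s) ds. When s = 0, u = 0; when s = pi/4, u = 1.
The integral becomes ∫ sin(u) du from 0 to 1, with antiderivative -cos(u).
Back in s: F(s) = -cos(sin(2*s)).
Then F(pi/4) - F(0) = (-cos(1)) - (-1) = 1 - cos(1).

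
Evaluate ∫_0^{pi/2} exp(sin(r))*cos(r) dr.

-1 + E

Let u = sin(r), so du = cos(r) dr. When r = 0, u = 0; when r = pi/2, u = 1.
The integral becomes ∫ exp(u) du from 0 to 1, with antiderivative exp(u).
Back in r: F(r) = exp(sin(r)).
Then F(pi/2) - F(0) = (E) - (1) = -1 + E.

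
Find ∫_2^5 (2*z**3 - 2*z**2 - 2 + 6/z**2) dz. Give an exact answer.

By the power rule, an antiderivative is F(z) = z**4/2 - 2*z**3/3 - 2*z - 6/z.
Then F(5) - F(2) = (6539/30) - (-13/3) = 2223/10.

2223/10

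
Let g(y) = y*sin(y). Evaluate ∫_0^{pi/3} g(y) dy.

-pi/6 + sqrt(3)/2

Integrate by parts once (u = y, dv = sin(y) dy).
An antiderivative is F(y) = -y*cos(y) + sin(y).
Then F(pi/3) - F(0) = (-pi/6 + sqrt(3)/2) - (0) = -pi/6 + sqrt(3)/2.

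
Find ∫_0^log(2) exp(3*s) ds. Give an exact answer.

7/3

Let u = exp(s), so du = exp(s) ds. When s = 0, u = 1; when s = log(2), u = 2.
The integral becomes ∫ u**2 du from 1 to 2, with antiderivative u**3/3.
Back in s: F(s) = exp(3*s)/3.
Then F(log(2)) - F(0) = (8/3) - (1/3) = 7/3.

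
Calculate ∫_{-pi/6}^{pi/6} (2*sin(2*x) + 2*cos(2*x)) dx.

sqrt(3)

An antiderivative is F(x) = sin(2*x) - cos(2*x).
Then F(pi/6) - F(-pi/6) = (-1/2 + sqrt(3)/2) - (-sqrt(3)/2 - 1/2) = sqrt(3).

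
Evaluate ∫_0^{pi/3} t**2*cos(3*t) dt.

Integrate by parts twice (u = t^2, dv = cos(3*t) dt).
An antiderivative is F(t) = t**2*sin(3*t)/3 + 2*t*cos(3*t)/9 - 2*sin(3*t)/27.
Then F(pi/3) - F(0) = (-2*pi/27) - (0) = -2*pi/27.

-2*pi/27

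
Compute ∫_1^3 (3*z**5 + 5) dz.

By the power rule, an antiderivative is F(z) = z**6/2 + 5*z.
Then F(3) - F(1) = (759/2) - (11/2) = 374.

374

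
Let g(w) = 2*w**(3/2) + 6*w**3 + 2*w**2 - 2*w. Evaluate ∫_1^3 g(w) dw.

36*sqrt(3)/5 + 1928/15

By the power rule, an antiderivative is F(w) = 4*w**(5/2)/5 + 3*w**4/2 + 2*w**3/3 - w**2.
Then F(3) - F(1) = (36*sqrt(3)/5 + 261/2) - (59/30) = 36*sqrt(3)/5 + 1928/15.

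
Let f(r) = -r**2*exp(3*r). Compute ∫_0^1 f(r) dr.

2/27 - 5*exp(3)/27

Integrate by parts twice (u = r^2, dv = -exp(3*r) dr).
An antiderivative is F(r) = (-9*r**2 + 6*r - 2)*exp(3*r)/27.
Then F(1) - F(0) = (-5*exp(3)/27) - (-2/27) = 2/27 - 5*exp(3)/27.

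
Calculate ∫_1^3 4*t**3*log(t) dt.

-20 + 81*log(3)

Integrate by parts once (u = ln t, dv = 4*t**3 dt).
An antiderivative is F(t) = t**4*(4*log(t) - 1)/4.
Then F(3) - F(1) = (-81/4 + 81*log(3)) - (-1/4) = -20 + 81*log(3).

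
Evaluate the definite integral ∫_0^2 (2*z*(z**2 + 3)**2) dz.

Let u = z**2 + 3, so du = 2*z dz. When z = 0, u = 3; when z = 2, u = 7.
The integral becomes ∫ u**2 du from 3 to 7, with antiderivative u**3/3.
Back in z: F(z) = (z**2 + 3)**3/3.
Then F(2) - F(0) = (343/3) - (9) = 316/3.

316/3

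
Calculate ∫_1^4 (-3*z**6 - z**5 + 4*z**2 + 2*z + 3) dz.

-106341/14

By the power rule, an antiderivative is F(z) = -3*z**7/7 - z**6/6 + 4*z**3/3 + z**2 + 3*z.
Then F(4) - F(1) = (-159412/21) - (199/42) = -106341/14.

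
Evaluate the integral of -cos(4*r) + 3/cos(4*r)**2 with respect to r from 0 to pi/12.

An antiderivative is F(r) = -sin(4*r)/4 + 3*tan(4*r)/4.
Then F(pi/12) - F(0) = (5*sqrt(3)/8) - (0) = 5*sqrt(3)/8.

5*sqrt(3)/8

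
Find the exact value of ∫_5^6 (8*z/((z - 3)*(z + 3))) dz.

Factor the denominator: z**2 - 9 = (z + 3)(z - 3).
Partial fractions: 8*z/((z - 3)*(z + 3)) = 4/(z + 3) + 4/(z - 3).
An antiderivative is F(z) = 4*log(z - 3) + 4*log(z + 3).
Then F(6) - F(5) = (12*log(3)) - (16*log(2)) = -16*log(2) + 12*log(3).

-16*log(2) + 12*log(3)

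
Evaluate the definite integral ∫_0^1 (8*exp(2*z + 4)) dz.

-4*(1 - exp(2))*exp(4)

Let u = 2*z + 4, so du = 2 dz. When z = 0, u = 4; when z = 1, u = 6.
The integral becomes 4·∫ exp(u) du from 4 to 6, with antiderivative 4*exp(u).
Back in z: F(z) = 4*exp(2*z + 4).
Then F(1) - F(0) = (4*exp(6)) - (4*exp(4)) = -4*(1 - exp(2))*exp(4).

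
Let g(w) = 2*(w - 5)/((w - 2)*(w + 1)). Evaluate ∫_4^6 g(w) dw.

-4*log(5) - 2*log(2) + 4*log(7)

Factor the denominator: w**2 - w - 2 = (w + 1)(w - 2).
Partial fractions: 2*(w - 5)/((w - 2)*(w + 1)) = 4/(w + 1) - 2/(w - 2).
An antiderivative is F(w) = -2*log(w - 2) + 4*log(w + 1).
Then F(6) - F(4) = (-4*log(2) + 4*log(7)) - (-2*log(2) + 4*log(5)) = -4*log(5) - 2*log(2) + 4*log(7).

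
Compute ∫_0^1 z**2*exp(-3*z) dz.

2/27 - 17*exp(-3)/27

Integrate by parts twice (u = z^2, dv = exp(-3*z) dz).
An antiderivative is F(z) = (-9*z**2 - 6*z - 2)*exp(-3*z)/27.
Then F(1) - F(0) = (-17*exp(-3)/27) - (-2/27) = 2/27 - 17*exp(-3)/27.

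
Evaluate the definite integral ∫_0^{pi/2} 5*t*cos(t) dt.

-5 + 5*pi/2

Integrate by parts once (u = t, dv = 5*cos(t) dt).
An antiderivative is F(t) = 5*t*sin(t) + 5*cos(t).
Then F(pi/2) - F(0) = (5*pi/2) - (5) = -5 + 5*pi/2.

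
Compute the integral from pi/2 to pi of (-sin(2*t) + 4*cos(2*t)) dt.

1

An antiderivative is F(t) = 2*sin(2*t) + cos(2*t)/2.
Then F(pi) - F(pi/2) = (1/2) - (-1/2) = 1.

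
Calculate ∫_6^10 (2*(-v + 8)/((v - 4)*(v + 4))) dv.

Factor the denominator: v**2 - 16 = (v + 4)(v - 4).
Partial fractions: 2*(-v + 8)/((v - 4)*(v + 4)) = -3/(v + 4) + 1/(v - 4).
An antiderivative is F(v) = log(v - 4) - 3*log(v + 4).
Then F(10) - F(6) = (-3*log(7) - 2*log(2) + log(3)) - (-3*log(5) - 2*log(2)) = -3*log(7) + log(3) + 3*log(5).

-3*log(7) + log(3) + 3*log(5)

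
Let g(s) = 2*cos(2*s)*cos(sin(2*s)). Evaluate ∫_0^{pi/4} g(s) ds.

sin(1)

Let u = sin(2*s), so du = 2*cos(2*s) ds. When s = 0, u = 0; when s = pi/4, u = 1.
The integral becomes ∫ cos(u) du from 0 to 1, with antiderivative sin(u).
Back in s: F(s) = sin(sin(2*s)).
Then F(pi/4) - F(0) = (sin(1)) - (0) = sin(1).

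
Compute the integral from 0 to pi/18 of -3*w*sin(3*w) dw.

-1/6 + sqrt(3)*pi/36

Integrate by parts once (u = w, dv = -3*sin(3*w) dw).
An antiderivative is F(w) = w*cos(3*w) - sin(3*w)/3.
Then F(pi/18) - F(0) = (-1/6 + sqrt(3)*pi/36) - (0) = -1/6 + sqrt(3)*pi/36.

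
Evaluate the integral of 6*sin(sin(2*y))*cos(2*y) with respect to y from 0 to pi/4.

3 - 3*cos(1)

Let u = sin(2*y), so du = 2*cos(2*y) dy. When y = 0, u = 0; when y = pi/4, u = 1.
The integral becomes 3·∫ sin(u) du from 0 to 1, with antiderivative -3*cos(u).
Back in y: F(y) = -3*cos(sin(2*y)).
Then F(pi/4) - F(0) = (-3*cos(1)) - (-3) = 3 - 3*cos(1).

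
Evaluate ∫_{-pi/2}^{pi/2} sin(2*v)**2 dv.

pi/2

Use the identity sin^2(2*v) = (1 - cos(4*v))/2.
An antiderivative is F(v) = v/2 - sin(4*v)/8.
Then F(pi/2) - F(-pi/2) = (pi/4) - (-pi/4) = pi/2.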